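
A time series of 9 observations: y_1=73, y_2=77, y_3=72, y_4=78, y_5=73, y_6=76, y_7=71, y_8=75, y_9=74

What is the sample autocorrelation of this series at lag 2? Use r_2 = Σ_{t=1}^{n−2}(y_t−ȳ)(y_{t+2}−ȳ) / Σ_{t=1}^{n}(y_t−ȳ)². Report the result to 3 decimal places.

Mean ȳ = (73 + 77 + 72 + 78 + 73 + 76 + 71 + 75 + 74)/9 = 74.3333
Numerator Σ_{t=1}^{7}(y_t−ȳ)(y_{t+2}−ȳ) = 28.7778
Denominator Σ(y_t−ȳ)² = 44.0000
r_2 = 28.7778 / 44.0000 = 0.654

0.654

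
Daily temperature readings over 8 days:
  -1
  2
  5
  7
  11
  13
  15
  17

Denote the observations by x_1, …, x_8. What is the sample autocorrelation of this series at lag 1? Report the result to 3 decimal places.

0.630

Mean x̄ = (-1 + 2 + 5 + 7 + 11 + 13 + 15 + 17)/8 = 8.6250
Deviations from mean: -9.6250, -6.6250, -3.6250, -1.6250, 2.3750, 4.3750, 6.3750, 8.3750
Σ(x_t−x̄)(x_{t+1}−x̄) = (63.7656) + (24.0156) + (5.8906) + (-3.8594) + (10.3906) + (27.8906) + (53.3906) = 181.4844
Denominator Σ(x_t−x̄)² = 287.8750
r_1 = 181.4844 / 287.8750 = 0.630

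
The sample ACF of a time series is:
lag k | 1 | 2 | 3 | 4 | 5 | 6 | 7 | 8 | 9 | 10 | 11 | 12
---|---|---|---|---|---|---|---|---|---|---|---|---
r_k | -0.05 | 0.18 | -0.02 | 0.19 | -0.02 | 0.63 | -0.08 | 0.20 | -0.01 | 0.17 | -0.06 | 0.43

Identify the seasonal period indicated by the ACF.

The largest autocorrelation is r_6 = 0.63, with a weaker echo at lag 12 (0.43); the remaining lags stay at or below 0.20.
The dominant spike at lag 6 indicates a seasonal period of 6.

6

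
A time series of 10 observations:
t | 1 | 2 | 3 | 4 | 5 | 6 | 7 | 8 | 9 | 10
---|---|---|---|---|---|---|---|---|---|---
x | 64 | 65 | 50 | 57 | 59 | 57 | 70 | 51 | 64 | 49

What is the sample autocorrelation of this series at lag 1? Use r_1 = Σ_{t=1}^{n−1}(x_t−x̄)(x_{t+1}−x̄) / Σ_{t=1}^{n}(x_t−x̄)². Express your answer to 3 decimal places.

Mean x̄ = (64 + 65 + 50 + 57 + 59 + 57 + 70 + 51 + 64 + 49)/10 = 58.6000
Numerator Σ_{t=1}^{9}(x_t−x̄)(x_{t+1}−x̄) = -205.7600
Denominator Σ(x_t−x̄)² = 458.4000
r_1 = -205.7600 / 458.4000 = -0.449

-0.449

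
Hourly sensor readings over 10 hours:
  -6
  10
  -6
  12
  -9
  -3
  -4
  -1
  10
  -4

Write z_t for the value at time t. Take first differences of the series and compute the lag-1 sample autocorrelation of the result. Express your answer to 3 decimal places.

First differences Δz: 16, -16, 18, -21, 6, -1, 3, 11, -14
Mean of differences = 0.2222
Numerator Σ(Δz_t−Δz̄)(Δz_{t+1}−Δz̄) = -1178.0494
Denominator Σ(Δz_t−Δz̄)² = 1639.5556
r_1(Δz) = -1178.0494 / 1639.5556 = -0.719

-0.719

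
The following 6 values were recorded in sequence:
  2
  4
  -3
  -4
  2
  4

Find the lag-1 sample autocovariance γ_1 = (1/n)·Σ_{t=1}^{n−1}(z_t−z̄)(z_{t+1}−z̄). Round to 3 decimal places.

1.356

Mean z̄ = (2 + 4 − 3 − 4 + 2 + 4)/6 = 0.8333
Σ_{t=1}^{5}(z_t−z̄)(z_{t+1}−z̄) = 8.1389
γ_1 = 8.1389 / 6 = 1.356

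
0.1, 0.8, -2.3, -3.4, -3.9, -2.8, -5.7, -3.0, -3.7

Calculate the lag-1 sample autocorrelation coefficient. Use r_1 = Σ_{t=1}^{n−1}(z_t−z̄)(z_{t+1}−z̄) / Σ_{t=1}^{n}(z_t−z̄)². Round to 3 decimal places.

0.417

Mean z̄ = (0.1 + 0.8 − 2.3 − 3.4 − 3.9 − 2.8 − 5.7 − 3.0 − 3.7)/9 = -2.6556
Numerator Σ_{t=1}^{8}(z_t−z̄)(z_{t+1}−z̄) = 13.4402
Denominator Σ(z_t−z̄)² = 32.2622
r_1 = 13.4402 / 32.2622 = 0.417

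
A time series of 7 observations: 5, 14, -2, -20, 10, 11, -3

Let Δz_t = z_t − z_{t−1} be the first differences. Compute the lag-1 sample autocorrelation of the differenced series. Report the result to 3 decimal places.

-0.221

First differences Δz: 9, -16, -18, 30, 1, -14
Mean of differences = -1.3333
Numerator Σ(Δz_t−Δz̄)(Δz_{t+1}−Δz̄) = -385.7778
Denominator Σ(Δz_t−Δz̄)² = 1747.3333
r_1(Δz) = -385.7778 / 1747.3333 = -0.221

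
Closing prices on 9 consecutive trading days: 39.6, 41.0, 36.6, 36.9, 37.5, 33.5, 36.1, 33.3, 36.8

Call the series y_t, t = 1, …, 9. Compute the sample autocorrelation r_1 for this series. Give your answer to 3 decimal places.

Mean ȳ = (39.6 + 41.0 + 36.6 + 36.9 + 37.5 + 33.5 + 36.1 + 33.3 + 36.8)/9 = 36.8111
Numerator Σ_{t=1}^{8}(y_t−ȳ)(y_{t+1}−ȳ) = 13.4499
Denominator Σ(y_t−ȳ)² = 49.6489
r_1 = 13.4499 / 49.6489 = 0.271

0.271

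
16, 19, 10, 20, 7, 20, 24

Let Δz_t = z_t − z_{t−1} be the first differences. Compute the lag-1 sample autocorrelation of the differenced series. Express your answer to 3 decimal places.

-0.688

First differences Δz: 3, -9, 10, -13, 13, 4
Mean of differences = 1.3333
Numerator Σ(Δz_t−Δz̄)(Δz_{t+1}−Δz̄) = -367.1111
Denominator Σ(Δz_t−Δz̄)² = 533.3333
r_1(Δz) = -367.1111 / 533.3333 = -0.688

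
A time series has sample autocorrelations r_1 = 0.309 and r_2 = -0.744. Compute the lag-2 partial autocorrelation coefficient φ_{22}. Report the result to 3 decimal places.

φ_{22} = (r_2 − r_1²) / (1 − r_1²)
r_1² = (0.309)² = 0.095481
Numerator = -0.744 − 0.0955 = -0.8395; denominator = 1 − 0.0955 = 0.9045
φ_{22} = -0.8395 / 0.9045 = -0.928

-0.928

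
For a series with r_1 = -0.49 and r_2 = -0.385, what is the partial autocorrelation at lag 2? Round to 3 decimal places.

-0.823

φ_{22} = (r_2 − r_1²) / (1 − r_1²)
r_1² = (-0.49)² = 0.2401
Numerator = -0.385 − 0.2401 = -0.6251; denominator = 1 − 0.2401 = 0.7599
φ_{22} = -0.6251 / 0.7599 = -0.823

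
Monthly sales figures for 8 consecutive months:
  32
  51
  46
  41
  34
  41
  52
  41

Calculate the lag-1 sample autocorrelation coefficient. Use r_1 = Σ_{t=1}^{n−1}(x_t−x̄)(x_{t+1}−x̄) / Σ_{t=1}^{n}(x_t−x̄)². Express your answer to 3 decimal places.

-0.180

Mean x̄ = (32 + 51 + 46 + 41 + 34 + 41 + 52 + 41)/8 = 42.2500
Deviations from mean: -10.2500, 8.7500, 3.7500, -1.2500, -8.2500, -1.2500, 9.7500, -1.2500
Numerator Σ_{t=1}^{7}(x_t−x̄)(x_{t+1}−x̄) = -65.3125
Denominator Σ(x_t−x̄)² = 363.5000
r_1 = -65.3125 / 363.5000 = -0.180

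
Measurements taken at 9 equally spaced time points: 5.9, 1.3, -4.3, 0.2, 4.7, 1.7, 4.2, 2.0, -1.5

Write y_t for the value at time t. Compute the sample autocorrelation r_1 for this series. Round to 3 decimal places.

Mean ȳ = (5.9 + 1.3 − 4.3 + 0.2 + 4.7 + 1.7 + 4.2 + 2.0 − 1.5)/9 = 1.5778
Numerator Σ_{t=1}^{8}(y_t−ȳ)(y_{t+1}−ȳ) = 4.7384
Denominator Σ(y_t−ȳ)² = 81.4956
r_1 = 4.7384 / 81.4956 = 0.058

0.058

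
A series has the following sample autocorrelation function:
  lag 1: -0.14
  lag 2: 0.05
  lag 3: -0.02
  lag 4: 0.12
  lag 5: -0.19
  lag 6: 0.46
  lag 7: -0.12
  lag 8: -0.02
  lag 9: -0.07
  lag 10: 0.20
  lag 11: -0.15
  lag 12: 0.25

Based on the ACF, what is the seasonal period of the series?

6

The largest autocorrelation is r_6 = 0.46, with a weaker echo at lag 12 (0.25); the remaining lags stay at or below 0.20.
The dominant spike at lag 6 indicates a seasonal period of 6.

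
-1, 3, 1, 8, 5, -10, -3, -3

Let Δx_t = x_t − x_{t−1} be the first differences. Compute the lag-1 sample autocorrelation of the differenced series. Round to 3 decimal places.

First differences Δx: 4, -2, 7, -3, -15, 7, 0
Mean of differences = -0.2857
Numerator Σ(Δx_t−Δx̄)(Δx_{t+1}−Δx̄) = -104.7959
Denominator Σ(Δx_t−Δx̄)² = 351.4286
r_1(Δx) = -104.7959 / 351.4286 = -0.298

-0.298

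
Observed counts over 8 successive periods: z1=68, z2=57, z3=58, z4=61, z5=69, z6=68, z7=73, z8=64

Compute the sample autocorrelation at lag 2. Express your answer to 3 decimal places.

-0.005

Mean z̄ = (68 + 57 + 58 + 61 + 69 + 68 + 73 + 64)/8 = 64.7500
Deviations from mean: 3.2500, -7.7500, -6.7500, -3.7500, 4.2500, 3.2500, 8.2500, -0.7500
Σ(z_t−z̄)(z_{t+2}−z̄) = (-21.9375) + (29.0625) + (-28.6875) + (-12.1875) + (35.0625) + (-2.4375) = -1.1250
Denominator Σ(z_t−z̄)² = 227.5000
r_2 = -1.1250 / 227.5000 = -0.005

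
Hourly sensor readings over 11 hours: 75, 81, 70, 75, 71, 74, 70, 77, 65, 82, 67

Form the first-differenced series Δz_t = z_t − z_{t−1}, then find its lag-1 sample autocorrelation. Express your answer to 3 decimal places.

-0.797

First differences Δz: 6, -11, 5, -4, 3, -4, 7, -12, 17, -15
Mean of differences = -0.8000
Numerator Σ(Δz_t−Δz̄)(Δz_{t+1}−Δz̄) = -735.8400
Denominator Σ(Δz_t−Δz̄)² = 923.6000
r_1(Δz) = -735.8400 / 923.6000 = -0.797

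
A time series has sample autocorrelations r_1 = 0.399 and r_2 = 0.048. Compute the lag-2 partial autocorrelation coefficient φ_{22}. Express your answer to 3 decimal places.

-0.132

φ_{22} = (r_2 − r_1²) / (1 − r_1²)
r_1² = (0.399)² = 0.159201
Numerator = 0.048 − 0.1592 = -0.1112; denominator = 1 − 0.1592 = 0.8408
φ_{22} = -0.1112 / 0.8408 = -0.132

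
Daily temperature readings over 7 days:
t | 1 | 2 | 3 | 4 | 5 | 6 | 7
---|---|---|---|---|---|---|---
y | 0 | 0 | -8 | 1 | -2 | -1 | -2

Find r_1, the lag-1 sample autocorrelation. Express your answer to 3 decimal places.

-0.488

Mean ȳ = (0 + 0 − 8 + 1 − 2 − 1 − 2)/7 = -1.7143
Deviations from mean: 1.7143, 1.7143, -6.2857, 2.7143, -0.2857, 0.7143, -0.2857
Σ(y_t−ȳ)(y_{t+1}−ȳ) = (2.9388) + (-10.7755) + (-17.0612) + (-0.7755) + (-0.2041) + (-0.2041) = -26.0816
Denominator Σ(y_t−ȳ)² = 53.4286
r_1 = -26.0816 / 53.4286 = -0.488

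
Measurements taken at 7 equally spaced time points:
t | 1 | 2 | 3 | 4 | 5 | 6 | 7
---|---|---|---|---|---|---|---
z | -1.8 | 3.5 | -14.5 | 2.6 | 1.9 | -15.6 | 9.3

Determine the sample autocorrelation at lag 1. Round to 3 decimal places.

Mean z̄ = (-1.8 + 3.5 − 14.5 + 2.6 + 1.9 − 15.6 + 9.3)/7 = -2.0857
Deviations from mean: 0.2857, 5.5857, -12.4143, 4.6857, 3.9857, -13.5143, 11.3857
Numerator Σ_{t=1}^{6}(z_t−z̄)(z_{t+1}−z̄) = -314.9745
Denominator Σ(z_t−z̄)² = 535.5086
r_1 = -314.9745 / 535.5086 = -0.588

-0.588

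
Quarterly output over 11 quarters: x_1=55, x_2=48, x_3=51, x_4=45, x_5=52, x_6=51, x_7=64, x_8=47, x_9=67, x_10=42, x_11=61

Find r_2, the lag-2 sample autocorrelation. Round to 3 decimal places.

Mean x̄ = (55 + 48 + 51 + 45 + 52 + 51 + 64 + 47 + 67 + 42 + 61)/11 = 53.0000
Numerator Σ_{t=1}^{9}(x_t−x̄)(x_{t+2}−x̄) = 387.0000
Denominator Σ(x_t−x̄)² = 640.0000
r_2 = 387.0000 / 640.0000 = 0.605

0.605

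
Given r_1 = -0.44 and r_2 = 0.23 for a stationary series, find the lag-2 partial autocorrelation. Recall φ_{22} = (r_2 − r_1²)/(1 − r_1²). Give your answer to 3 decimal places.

φ_{22} = (r_2 − r_1²) / (1 − r_1²)
r_1² = (-0.44)² = 0.1936
Numerator = 0.23 − 0.1936 = 0.0364; denominator = 1 − 0.1936 = 0.8064
φ_{22} = 0.0364 / 0.8064 = 0.045

0.045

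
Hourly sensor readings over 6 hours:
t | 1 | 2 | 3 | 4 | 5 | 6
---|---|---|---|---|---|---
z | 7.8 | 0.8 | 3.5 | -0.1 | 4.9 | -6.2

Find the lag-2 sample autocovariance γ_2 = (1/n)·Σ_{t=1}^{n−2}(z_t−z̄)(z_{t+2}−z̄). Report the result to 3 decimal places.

Mean z̄ = (7.8 + 0.8 + 3.5 − 0.1 + 4.9 − 6.2)/6 = 1.7833
Σ_{t=1}^{4}(z_t−z̄)(z_{t+2}−z̄) = 32.5661
γ_2 = 32.5661 / 6 = 5.428

5.428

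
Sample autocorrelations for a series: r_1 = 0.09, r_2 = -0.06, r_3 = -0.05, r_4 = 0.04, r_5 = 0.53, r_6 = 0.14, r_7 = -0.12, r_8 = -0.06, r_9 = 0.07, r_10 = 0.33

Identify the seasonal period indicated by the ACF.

The largest autocorrelation is r_5 = 0.53, with a weaker echo at lag 10 (0.33); the remaining lags stay at or below 0.14.
The dominant spike at lag 5 indicates a seasonal period of 5.

5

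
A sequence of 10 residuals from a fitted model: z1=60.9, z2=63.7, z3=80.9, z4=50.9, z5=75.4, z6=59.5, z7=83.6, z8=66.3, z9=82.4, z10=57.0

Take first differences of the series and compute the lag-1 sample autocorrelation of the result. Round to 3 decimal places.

-0.800

First differences Δz: 2.8, 17.2, -30.0, 24.5, -15.9, 24.1, -17.3, 16.1, -25.4
Mean of differences = -0.4333
Numerator Σ(Δz_t−Δz̄)(Δz_{t+1}−Δz̄) = -3072.0644
Denominator Σ(Δz_t−Δz̄)² = 3839.5200
r_1(Δz) = -3072.0644 / 3839.5200 = -0.800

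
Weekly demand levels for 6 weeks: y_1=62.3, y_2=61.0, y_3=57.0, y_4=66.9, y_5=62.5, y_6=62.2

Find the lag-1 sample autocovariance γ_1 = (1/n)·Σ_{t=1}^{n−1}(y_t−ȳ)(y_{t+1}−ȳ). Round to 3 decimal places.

Mean ȳ = (62.3 + 61.0 + 57.0 + 66.9 + 62.5 + 62.2)/6 = 61.9833
Deviations: 0.3167, -0.9833, -4.9833, 4.9167, 0.5167, 0.2167
Σ_{t=1}^{5}(y_t−ȳ)(y_{t+1}−ȳ) = -17.2603
γ_1 = -17.2603 / 6 = -2.877

-2.877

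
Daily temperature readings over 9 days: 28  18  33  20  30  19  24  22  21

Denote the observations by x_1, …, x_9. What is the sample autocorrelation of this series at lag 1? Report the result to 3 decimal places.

-0.728

Mean x̄ = (28 + 18 + 33 + 20 + 30 + 19 + 24 + 22 + 21)/9 = 23.8889
Numerator Σ_{t=1}^{8}(x_t−x̄)(x_{t+1}−x̄) = -162.2346
Denominator Σ(x_t−x̄)² = 222.8889
r_1 = -162.2346 / 222.8889 = -0.728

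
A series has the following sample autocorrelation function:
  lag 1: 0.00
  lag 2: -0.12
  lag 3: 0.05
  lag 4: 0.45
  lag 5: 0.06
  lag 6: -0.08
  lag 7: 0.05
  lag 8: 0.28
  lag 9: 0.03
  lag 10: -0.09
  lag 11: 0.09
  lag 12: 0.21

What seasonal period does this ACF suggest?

4

The largest autocorrelation is r_4 = 0.45, with weaker echoes at lags 8 (0.28) and 12 (0.21); the remaining lags stay at or below 0.09.
The dominant spike at lag 4 indicates a seasonal period of 4.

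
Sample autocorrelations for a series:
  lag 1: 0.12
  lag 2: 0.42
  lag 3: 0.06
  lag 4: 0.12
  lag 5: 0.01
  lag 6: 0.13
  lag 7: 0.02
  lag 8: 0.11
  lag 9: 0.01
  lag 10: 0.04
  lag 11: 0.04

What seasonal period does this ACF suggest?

The largest autocorrelation is r_2 = 0.42; the remaining lags stay at or below 0.13.
The dominant spike at lag 2 indicates a seasonal period of 2.

2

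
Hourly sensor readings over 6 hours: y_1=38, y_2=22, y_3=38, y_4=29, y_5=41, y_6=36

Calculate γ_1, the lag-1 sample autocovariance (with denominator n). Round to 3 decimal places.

-22.833

Mean ȳ = (38 + 22 + 38 + 29 + 41 + 36)/6 = 34.0000
Σ_{t=1}^{5}(y_t−ȳ)(y_{t+1}−ȳ) = -137.0000
γ_1 = -137.0000 / 6 = -22.833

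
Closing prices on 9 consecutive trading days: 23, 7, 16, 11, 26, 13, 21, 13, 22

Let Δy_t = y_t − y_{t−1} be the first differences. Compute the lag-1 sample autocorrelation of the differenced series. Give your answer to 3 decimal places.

-0.724

First differences Δy: -16, 9, -5, 15, -13, 8, -8, 9
Mean of differences = -0.1250
Numerator Σ(Δy_t−Δȳ)(Δy_{t+1}−Δȳ) = -698.2656
Denominator Σ(Δy_t−Δȳ)² = 964.8750
r_1(Δy) = -698.2656 / 964.8750 = -0.724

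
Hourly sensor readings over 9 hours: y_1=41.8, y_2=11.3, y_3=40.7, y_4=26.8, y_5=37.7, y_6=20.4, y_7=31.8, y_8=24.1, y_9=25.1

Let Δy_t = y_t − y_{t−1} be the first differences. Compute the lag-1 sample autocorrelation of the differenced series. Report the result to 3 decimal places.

First differences Δy: -30.5, 29.4, -13.9, 10.9, -17.3, 11.4, -7.7, 1.0
Mean of differences = -2.0875
Numerator Σ(Δy_t−Δȳ)(Δy_{t+1}−Δȳ) = -1915.7777
Denominator Σ(Δy_t−Δȳ)² = 2561.3088
r_1(Δy) = -1915.7777 / 2561.3088 = -0.748

-0.748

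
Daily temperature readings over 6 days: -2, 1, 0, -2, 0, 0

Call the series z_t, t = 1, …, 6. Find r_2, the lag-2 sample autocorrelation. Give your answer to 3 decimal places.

-0.467

Mean z̄ = (-2 + 1 + 0 − 2 + 0 + 0)/6 = -0.5000
Deviations from mean: -1.5000, 1.5000, 0.5000, -1.5000, 0.5000, 0.5000
Σ(z_t−z̄)(z_{t+2}−z̄) = (-0.7500) + (-2.2500) + (0.2500) + (-0.7500) = -3.5000
Denominator Σ(z_t−z̄)² = 7.5000
r_2 = -3.5000 / 7.5000 = -0.467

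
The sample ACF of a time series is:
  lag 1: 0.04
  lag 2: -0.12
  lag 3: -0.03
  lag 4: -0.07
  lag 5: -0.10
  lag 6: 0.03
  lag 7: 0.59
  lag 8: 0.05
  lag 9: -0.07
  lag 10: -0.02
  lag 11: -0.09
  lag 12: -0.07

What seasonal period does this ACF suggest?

The largest autocorrelation is r_7 = 0.59; the remaining lags stay at or below 0.05.
The dominant spike at lag 7 indicates a seasonal period of 7.

7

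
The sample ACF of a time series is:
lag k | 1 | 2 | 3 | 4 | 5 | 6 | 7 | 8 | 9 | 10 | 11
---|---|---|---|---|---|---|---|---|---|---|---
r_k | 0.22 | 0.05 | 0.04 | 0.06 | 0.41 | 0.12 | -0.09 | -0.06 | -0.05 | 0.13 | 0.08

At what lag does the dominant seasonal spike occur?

The largest autocorrelation is r_5 = 0.41; the remaining lags stay at or below 0.22. The elevated value at lag 1 (0.22), dropping to 0.05 at lag 2, reflects decaying short-term dependence rather than seasonality.
The dominant spike at lag 5 indicates a seasonal period of 5.

5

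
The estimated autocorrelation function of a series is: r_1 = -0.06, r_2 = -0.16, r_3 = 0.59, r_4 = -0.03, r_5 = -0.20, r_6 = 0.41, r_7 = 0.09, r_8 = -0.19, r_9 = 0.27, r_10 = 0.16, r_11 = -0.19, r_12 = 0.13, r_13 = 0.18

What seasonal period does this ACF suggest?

3

The largest autocorrelation is r_3 = 0.59, with weaker echoes at lags 6 (0.41) and 9 (0.27); the remaining lags stay at or below 0.18.
The dominant spike at lag 3 indicates a seasonal period of 3.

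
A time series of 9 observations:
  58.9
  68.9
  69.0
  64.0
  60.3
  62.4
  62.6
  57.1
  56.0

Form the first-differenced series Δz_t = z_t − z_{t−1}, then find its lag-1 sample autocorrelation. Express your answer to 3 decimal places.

First differences Δz: 10.0, 0.1, -5.0, -3.7, 2.1, 0.2, -5.5, -1.1
Mean of differences = -0.3625
Numerator Σ(Δz_t−Δz̄)(Δz_{t+1}−Δz̄) = 12.1911
Denominator Σ(Δz_t−Δz̄)² = 173.5588
r_1(Δz) = 12.1911 / 173.5588 = 0.070

0.070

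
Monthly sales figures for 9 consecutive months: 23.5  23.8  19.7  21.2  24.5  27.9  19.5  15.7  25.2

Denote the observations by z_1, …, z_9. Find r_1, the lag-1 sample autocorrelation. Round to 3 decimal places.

-0.052

Mean z̄ = (23.5 + 23.8 + 19.7 + 21.2 + 24.5 + 27.9 + 19.5 + 15.7 + 25.2)/9 = 22.3333
Numerator Σ_{t=1}^{8}(z_t−z̄)(z_{t+1}−z̄) = -5.5544
Denominator Σ(z_t−z̄)² = 107.6600
r_1 = -5.5544 / 107.6600 = -0.052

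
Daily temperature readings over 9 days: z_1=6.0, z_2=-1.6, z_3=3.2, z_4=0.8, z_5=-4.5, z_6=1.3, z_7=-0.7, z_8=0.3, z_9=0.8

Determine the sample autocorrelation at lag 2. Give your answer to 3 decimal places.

Mean z̄ = (6.0 − 1.6 + 3.2 + 0.8 − 4.5 + 1.3 − 0.7 + 0.3 + 0.8)/9 = 0.6222
Σ(z_t−z̄)(z_{t+2}−z̄) = (13.8627) + (-0.3951) + (-13.2040) + (0.1205) + (6.7727) + (-0.2184) + (-0.2351) = 6.7035
Denominator Σ(z_t−z̄)² = 69.1156
r_2 = 6.7035 / 69.1156 = 0.097

0.097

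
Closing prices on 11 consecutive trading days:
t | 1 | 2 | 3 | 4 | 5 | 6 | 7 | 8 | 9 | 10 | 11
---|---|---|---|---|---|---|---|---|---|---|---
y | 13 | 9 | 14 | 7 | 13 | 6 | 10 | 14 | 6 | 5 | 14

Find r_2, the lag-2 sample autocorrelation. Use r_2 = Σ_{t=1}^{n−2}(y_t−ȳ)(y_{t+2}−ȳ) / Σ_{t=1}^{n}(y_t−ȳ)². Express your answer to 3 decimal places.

Mean ȳ = (13 + 9 + 14 + 7 + 13 + 6 + 10 + 14 + 6 + 5 + 14)/11 = 10.0909
Numerator Σ_{t=1}^{9}(y_t−ȳ)(y_{t+2}−ȳ) = -13.0165
Denominator Σ(y_t−ȳ)² = 132.9091
r_2 = -13.0165 / 132.9091 = -0.098

-0.098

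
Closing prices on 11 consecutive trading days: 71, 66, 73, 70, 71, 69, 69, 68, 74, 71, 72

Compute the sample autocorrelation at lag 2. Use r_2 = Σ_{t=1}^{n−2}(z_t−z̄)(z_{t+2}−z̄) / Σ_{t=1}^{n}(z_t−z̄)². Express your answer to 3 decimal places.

0.139

Mean z̄ = (71 + 66 + 73 + 70 + 71 + 69 + 69 + 68 + 74 + 71 + 72)/11 = 70.3636
Numerator Σ_{t=1}^{9}(z_t−z̄)(z_{t+2}−z̄) = 7.2810
Denominator Σ(z_t−z̄)² = 52.5455
r_2 = 7.2810 / 52.5455 = 0.139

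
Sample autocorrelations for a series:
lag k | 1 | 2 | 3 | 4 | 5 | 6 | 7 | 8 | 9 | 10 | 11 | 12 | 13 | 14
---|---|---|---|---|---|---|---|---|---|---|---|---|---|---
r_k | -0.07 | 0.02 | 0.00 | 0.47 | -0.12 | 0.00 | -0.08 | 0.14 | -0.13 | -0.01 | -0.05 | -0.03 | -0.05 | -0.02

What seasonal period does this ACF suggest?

4

The largest autocorrelation is r_4 = 0.47; the remaining lags stay at or below 0.14.
The dominant spike at lag 4 indicates a seasonal period of 4.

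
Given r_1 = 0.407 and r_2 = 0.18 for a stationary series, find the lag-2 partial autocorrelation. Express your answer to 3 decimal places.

0.017

φ_{22} = (r_2 − r_1²) / (1 − r_1²)
r_1² = (0.407)² = 0.165649
Numerator = 0.18 − 0.1656 = 0.0144; denominator = 1 − 0.1656 = 0.8344
φ_{22} = 0.0144 / 0.8344 = 0.017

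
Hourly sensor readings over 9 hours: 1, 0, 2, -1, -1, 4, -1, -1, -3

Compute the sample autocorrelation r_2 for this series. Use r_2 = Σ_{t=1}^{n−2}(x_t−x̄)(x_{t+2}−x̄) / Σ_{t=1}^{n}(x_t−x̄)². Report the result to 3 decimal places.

-0.118

Mean x̄ = (1 + 0 + 2 − 1 − 1 + 4 − 1 − 1 − 3)/9 = 0.0000
Numerator Σ_{t=1}^{7}(x_t−x̄)(x_{t+2}−x̄) = -4.0000
Denominator Σ(x_t−x̄)² = 34.0000
r_2 = -4.0000 / 34.0000 = -0.118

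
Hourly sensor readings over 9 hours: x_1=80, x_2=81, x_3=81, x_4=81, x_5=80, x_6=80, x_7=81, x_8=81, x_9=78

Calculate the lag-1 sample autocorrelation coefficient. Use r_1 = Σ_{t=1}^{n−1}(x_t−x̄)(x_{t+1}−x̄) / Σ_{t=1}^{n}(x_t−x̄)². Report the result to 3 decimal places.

Mean x̄ = (80 + 81 + 81 + 81 + 80 + 80 + 81 + 81 + 78)/9 = 80.3333
Numerator Σ_{t=1}^{8}(x_t−x̄)(x_{t+1}−x̄) = -0.7778
Denominator Σ(x_t−x̄)² = 8.0000
r_1 = -0.7778 / 8.0000 = -0.097

-0.097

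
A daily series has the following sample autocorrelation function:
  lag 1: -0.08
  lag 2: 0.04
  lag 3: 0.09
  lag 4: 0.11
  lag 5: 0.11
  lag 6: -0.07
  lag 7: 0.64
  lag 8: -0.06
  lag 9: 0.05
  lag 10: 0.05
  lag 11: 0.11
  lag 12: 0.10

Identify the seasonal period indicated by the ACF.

The largest autocorrelation is r_7 = 0.64; the remaining lags stay at or below 0.11.
The dominant spike at lag 7 indicates a seasonal period of 7.

7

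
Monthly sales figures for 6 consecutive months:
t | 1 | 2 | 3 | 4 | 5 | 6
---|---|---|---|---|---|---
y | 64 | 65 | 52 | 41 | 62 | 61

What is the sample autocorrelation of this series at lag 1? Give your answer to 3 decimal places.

Mean ȳ = (64 + 65 + 52 + 41 + 62 + 61)/6 = 57.5000
Deviations from mean: 6.5000, 7.5000, -5.5000, -16.5000, 4.5000, 3.5000
Σ(y_t−ȳ)(y_{t+1}−ȳ) = (48.7500) + (-41.2500) + (90.7500) + (-74.2500) + (15.7500) = 39.7500
Denominator Σ(y_t−ȳ)² = 433.5000
r_1 = 39.7500 / 433.5000 = 0.092

0.092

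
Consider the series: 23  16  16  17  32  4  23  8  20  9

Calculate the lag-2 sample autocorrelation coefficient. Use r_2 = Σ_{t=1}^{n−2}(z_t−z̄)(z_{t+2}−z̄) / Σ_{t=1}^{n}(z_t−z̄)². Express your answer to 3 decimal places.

0.443

Mean z̄ = (23 + 16 + 16 + 17 + 32 + 4 + 23 + 8 + 20 + 9)/10 = 16.8000
Numerator Σ_{t=1}^{8}(z_t−z̄)(z_{t+2}−z̄) = 275.5200
Denominator Σ(z_t−z̄)² = 621.6000
r_2 = 275.5200 / 621.6000 = 0.443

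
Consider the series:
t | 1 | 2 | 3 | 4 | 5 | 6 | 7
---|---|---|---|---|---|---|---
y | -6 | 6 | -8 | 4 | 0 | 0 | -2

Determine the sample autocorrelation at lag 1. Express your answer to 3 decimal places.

Mean ȳ = (-6 + 6 − 8 + 4 + 0 + 0 − 2)/7 = -0.8571
Deviations from mean: -5.1429, 6.8571, -7.1429, 4.8571, 0.8571, 0.8571, -1.1429
Σ(y_t−ȳ)(y_{t+1}−ȳ) = (-35.2653) + (-48.9796) + (-34.6939) + (4.1633) + (0.7347) + (-0.9796) = -115.0204
Denominator Σ(y_t−ȳ)² = 150.8571
r_1 = -115.0204 / 150.8571 = -0.762

-0.762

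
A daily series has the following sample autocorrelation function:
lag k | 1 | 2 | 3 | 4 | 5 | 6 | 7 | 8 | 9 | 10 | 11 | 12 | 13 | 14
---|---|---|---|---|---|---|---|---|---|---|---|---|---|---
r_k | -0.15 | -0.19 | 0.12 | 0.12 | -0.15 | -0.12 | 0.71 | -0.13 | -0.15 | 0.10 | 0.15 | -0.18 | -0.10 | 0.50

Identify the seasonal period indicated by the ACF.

7

The largest autocorrelation is r_7 = 0.71, with a weaker echo at lag 14 (0.50); the remaining lags stay at or below 0.15.
The dominant spike at lag 7 indicates a seasonal period of 7.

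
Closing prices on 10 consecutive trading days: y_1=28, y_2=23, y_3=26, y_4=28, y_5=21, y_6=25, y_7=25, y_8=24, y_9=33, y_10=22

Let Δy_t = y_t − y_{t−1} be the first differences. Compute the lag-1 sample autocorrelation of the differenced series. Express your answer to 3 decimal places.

-0.506

First differences Δy: -5, 3, 2, -7, 4, 0, -1, 9, -11
Mean of differences = -0.6667
Numerator Σ(Δy_t−Δȳ)(Δy_{t+1}−Δȳ) = -152.7778
Denominator Σ(Δy_t−Δȳ)² = 302.0000
r_1(Δy) = -152.7778 / 302.0000 = -0.506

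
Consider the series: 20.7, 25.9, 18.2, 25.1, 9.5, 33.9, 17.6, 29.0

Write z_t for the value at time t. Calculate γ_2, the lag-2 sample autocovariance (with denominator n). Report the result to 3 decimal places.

Mean z̄ = (20.7 + 25.9 + 18.2 + 25.1 + 9.5 + 33.9 + 17.6 + 29.0)/8 = 22.4875
Deviations: -1.7875, 3.4125, -4.2875, 2.6125, -12.9875, 11.4125, -4.8875, 6.5125
Σ_{t=1}^{6}(z_t−z̄)(z_{t+2}−z̄) = 239.8784
γ_2 = 239.8784 / 8 = 29.985

29.985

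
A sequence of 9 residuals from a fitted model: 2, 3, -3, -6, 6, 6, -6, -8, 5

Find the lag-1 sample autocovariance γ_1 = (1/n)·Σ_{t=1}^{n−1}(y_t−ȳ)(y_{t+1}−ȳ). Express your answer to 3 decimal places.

Mean ȳ = (2 + 3 − 3 − 6 + 6 + 6 − 6 − 8 + 5)/9 = -0.1111
Σ_{t=1}^{8}(y_t−ȳ)(y_{t+1}−ȳ) = -13.9012
γ_1 = -13.9012 / 9 = -1.545

-1.545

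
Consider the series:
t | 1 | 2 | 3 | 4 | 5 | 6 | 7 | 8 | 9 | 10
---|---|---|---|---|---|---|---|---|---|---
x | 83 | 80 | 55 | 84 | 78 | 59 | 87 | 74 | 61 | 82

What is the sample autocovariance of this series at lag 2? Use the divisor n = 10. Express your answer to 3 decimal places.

Mean x̄ = (83 + 80 + 55 + 84 + 78 + 59 + 87 + 74 + 61 + 82)/10 = 74.3000
Σ_{t=1}^{8}(x_t−x̄)(x_{t+2}−x̄) = -452.0800
γ_2 = -452.0800 / 10 = -45.208

-45.208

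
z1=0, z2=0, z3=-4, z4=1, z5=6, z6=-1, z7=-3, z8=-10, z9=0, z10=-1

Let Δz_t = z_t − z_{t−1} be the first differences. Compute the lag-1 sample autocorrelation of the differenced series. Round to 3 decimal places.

-0.305

First differences Δz: 0, -4, 5, 5, -7, -2, -7, 10, -1
Mean of differences = -0.1111
Numerator Σ(Δz_t−Δz̄)(Δz_{t+1}−Δz̄) = -82.0123
Denominator Σ(Δz_t−Δz̄)² = 268.8889
r_1(Δz) = -82.0123 / 268.8889 = -0.305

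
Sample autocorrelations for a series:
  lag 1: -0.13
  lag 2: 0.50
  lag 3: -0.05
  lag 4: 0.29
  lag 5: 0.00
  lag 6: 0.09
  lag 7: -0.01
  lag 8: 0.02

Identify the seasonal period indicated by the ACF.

The largest autocorrelation is r_2 = 0.50, with a weaker echo at lag 4 (0.29); the remaining lags stay at or below 0.09.
The dominant spike at lag 2 indicates a seasonal period of 2.

2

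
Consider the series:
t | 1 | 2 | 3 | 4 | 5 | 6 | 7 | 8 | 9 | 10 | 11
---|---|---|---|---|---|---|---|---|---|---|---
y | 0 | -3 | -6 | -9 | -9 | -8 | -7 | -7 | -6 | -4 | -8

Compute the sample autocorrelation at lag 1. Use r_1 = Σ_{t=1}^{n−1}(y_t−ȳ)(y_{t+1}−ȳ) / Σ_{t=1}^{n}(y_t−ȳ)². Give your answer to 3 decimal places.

Mean ȳ = (0 − 3 − 6 − 9 − 9 − 8 − 7 − 7 − 6 − 4 − 8)/11 = -6.0909
Numerator Σ_{t=1}^{10}(y_t−ȳ)(y_{t+1}−ȳ) = 31.5372
Denominator Σ(y_t−ȳ)² = 76.9091
r_1 = 31.5372 / 76.9091 = 0.410

0.410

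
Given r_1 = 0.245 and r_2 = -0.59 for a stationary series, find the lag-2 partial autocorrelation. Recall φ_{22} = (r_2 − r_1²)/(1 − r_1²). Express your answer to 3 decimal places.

-0.692

φ_{22} = (r_2 − r_1²) / (1 − r_1²)
r_1² = (0.245)² = 0.060025
Numerator = -0.59 − 0.0600 = -0.6500; denominator = 1 − 0.0600 = 0.9400
φ_{22} = -0.6500 / 0.9400 = -0.692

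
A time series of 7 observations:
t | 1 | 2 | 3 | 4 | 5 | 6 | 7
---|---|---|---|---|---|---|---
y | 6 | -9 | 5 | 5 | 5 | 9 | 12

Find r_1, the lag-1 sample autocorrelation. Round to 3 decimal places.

0.042

Mean ȳ = (6 − 9 + 5 + 5 + 5 + 9 + 12)/7 = 4.7143
Deviations from mean: 1.2857, -13.7143, 0.2857, 0.2857, 0.2857, 4.2857, 7.2857
Numerator Σ_{t=1}^{6}(y_t−ȳ)(y_{t+1}−ȳ) = 11.0612
Denominator Σ(y_t−ȳ)² = 261.4286
r_1 = 11.0612 / 261.4286 = 0.042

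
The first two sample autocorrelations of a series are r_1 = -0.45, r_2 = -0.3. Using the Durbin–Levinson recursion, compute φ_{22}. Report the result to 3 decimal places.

-0.630

φ_{22} = (r_2 − r_1²) / (1 − r_1²)
r_1² = (-0.45)² = 0.2025
Numerator = -0.3 − 0.2025 = -0.5025; denominator = 1 − 0.2025 = 0.7975
φ_{22} = -0.5025 / 0.7975 = -0.630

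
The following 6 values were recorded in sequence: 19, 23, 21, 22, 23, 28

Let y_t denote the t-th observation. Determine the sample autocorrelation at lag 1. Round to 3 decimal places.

Mean ȳ = (19 + 23 + 21 + 22 + 23 + 28)/6 = 22.6667
Deviations from mean: -3.6667, 0.3333, -1.6667, -0.6667, 0.3333, 5.3333
Σ(y_t−ȳ)(y_{t+1}−ȳ) = (-1.2222) + (-0.5556) + (1.1111) + (-0.2222) + (1.7778) = 0.8889
Denominator Σ(y_t−ȳ)² = 45.3333
r_1 = 0.8889 / 45.3333 = 0.020

0.020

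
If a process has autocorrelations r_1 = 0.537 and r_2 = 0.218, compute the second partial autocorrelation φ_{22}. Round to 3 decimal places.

-0.099

φ_{22} = (r_2 − r_1²) / (1 − r_1²)
r_1² = (0.537)² = 0.288369
Numerator = 0.218 − 0.2884 = -0.0704; denominator = 1 − 0.2884 = 0.7116
φ_{22} = -0.0704 / 0.7116 = -0.099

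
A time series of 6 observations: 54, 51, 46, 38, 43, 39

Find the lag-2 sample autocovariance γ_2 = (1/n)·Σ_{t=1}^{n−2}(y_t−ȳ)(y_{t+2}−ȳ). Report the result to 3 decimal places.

1.324

Mean ȳ = (54 + 51 + 46 + 38 + 43 + 39)/6 = 45.1667
Deviations: 8.8333, 5.8333, 0.8333, -7.1667, -2.1667, -6.1667
Σ_{t=1}^{4}(y_t−ȳ)(y_{t+2}−ȳ) = 7.9444
γ_2 = 7.9444 / 6 = 1.324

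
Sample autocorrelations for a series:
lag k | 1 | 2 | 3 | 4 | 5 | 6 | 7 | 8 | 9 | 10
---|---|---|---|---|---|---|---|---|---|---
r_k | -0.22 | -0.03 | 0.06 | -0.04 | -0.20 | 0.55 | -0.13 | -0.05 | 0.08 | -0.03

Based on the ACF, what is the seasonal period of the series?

The largest autocorrelation is r_6 = 0.55; the remaining lags stay at or below 0.08.
The dominant spike at lag 6 indicates a seasonal period of 6.

6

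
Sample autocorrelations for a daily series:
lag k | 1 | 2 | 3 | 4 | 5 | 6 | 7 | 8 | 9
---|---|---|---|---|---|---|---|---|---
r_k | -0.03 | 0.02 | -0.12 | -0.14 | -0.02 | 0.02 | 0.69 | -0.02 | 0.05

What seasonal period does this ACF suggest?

The largest autocorrelation is r_7 = 0.69; the remaining lags stay at or below 0.05.
The dominant spike at lag 7 indicates a seasonal period of 7.

7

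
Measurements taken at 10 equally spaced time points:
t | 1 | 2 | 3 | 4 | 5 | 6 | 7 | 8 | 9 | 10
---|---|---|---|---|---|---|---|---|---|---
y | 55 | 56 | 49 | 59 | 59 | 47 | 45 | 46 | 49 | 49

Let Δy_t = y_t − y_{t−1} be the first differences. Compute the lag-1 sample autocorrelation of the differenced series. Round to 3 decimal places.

First differences Δy: 1, -7, 10, 0, -12, -2, 1, 3, 0
Mean of differences = -0.6667
Numerator Σ(Δy_t−Δȳ)(Δy_{t+1}−Δȳ) = -57.1111
Denominator Σ(Δy_t−Δȳ)² = 304.0000
r_1(Δy) = -57.1111 / 304.0000 = -0.188

-0.188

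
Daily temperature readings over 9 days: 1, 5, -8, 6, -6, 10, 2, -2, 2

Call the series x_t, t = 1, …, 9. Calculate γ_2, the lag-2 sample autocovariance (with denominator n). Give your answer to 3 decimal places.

Mean x̄ = (1 + 5 − 8 + 6 − 6 + 10 + 2 − 2 + 2)/9 = 1.1111
Σ_{t=1}^{7}(x_t−x̄)(x_{t+2}−x̄) = 95.0864
γ_2 = 95.0864 / 9 = 10.565

10.565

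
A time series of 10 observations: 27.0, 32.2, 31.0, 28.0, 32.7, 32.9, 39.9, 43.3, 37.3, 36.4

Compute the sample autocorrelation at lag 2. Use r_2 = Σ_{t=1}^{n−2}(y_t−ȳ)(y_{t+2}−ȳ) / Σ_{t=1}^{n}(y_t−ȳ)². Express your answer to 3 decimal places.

0.277

Mean ȳ = (27.0 + 32.2 + 31.0 + 28.0 + 32.7 + 32.9 + 39.9 + 43.3 + 37.3 + 36.4)/10 = 34.0700
Numerator Σ_{t=1}^{8}(y_t−ȳ)(y_{t+2}−ȳ) = 65.9142
Denominator Σ(y_t−ȳ)² = 238.0410
r_2 = 65.9142 / 238.0410 = 0.277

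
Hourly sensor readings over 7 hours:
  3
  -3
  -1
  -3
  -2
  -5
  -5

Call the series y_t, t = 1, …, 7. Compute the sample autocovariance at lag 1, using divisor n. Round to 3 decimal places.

Mean ȳ = (3 − 3 − 1 − 3 − 2 − 5 − 5)/7 = -2.2857
Deviations: 5.2857, -0.7143, 1.2857, -0.7143, 0.2857, -2.7143, -2.7143
Σ_{t=1}^{6}(y_t−ȳ)(y_{t+1}−ȳ) = 0.7755
γ_1 = 0.7755 / 7 = 0.111

0.111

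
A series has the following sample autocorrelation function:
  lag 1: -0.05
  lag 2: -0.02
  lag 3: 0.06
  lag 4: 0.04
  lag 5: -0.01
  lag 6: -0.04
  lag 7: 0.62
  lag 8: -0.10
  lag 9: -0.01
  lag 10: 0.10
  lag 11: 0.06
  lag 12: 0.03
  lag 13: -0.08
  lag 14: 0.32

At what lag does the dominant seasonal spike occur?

The largest autocorrelation is r_7 = 0.62, with a weaker echo at lag 14 (0.32); the remaining lags stay at or below 0.10.
The dominant spike at lag 7 indicates a seasonal period of 7.

7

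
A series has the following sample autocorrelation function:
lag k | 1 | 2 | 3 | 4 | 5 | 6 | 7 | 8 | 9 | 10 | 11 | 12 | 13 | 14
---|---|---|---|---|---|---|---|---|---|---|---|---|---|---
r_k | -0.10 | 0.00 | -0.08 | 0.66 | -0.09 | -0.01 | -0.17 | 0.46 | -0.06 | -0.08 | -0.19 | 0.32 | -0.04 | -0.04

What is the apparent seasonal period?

The largest autocorrelation is r_4 = 0.66, with weaker echoes at lags 8 (0.46) and 12 (0.32); the remaining lags stay at or below 0.00.
The dominant spike at lag 4 indicates a seasonal period of 4.

4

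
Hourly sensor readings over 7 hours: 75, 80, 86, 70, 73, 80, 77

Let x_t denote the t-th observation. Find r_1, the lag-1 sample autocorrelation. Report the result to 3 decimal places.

-0.163

Mean x̄ = (75 + 80 + 86 + 70 + 73 + 80 + 77)/7 = 77.2857
Deviations from mean: -2.2857, 2.7143, 8.7143, -7.2857, -4.2857, 2.7143, -0.2857
Σ(x_t−x̄)(x_{t+1}−x̄) = (-6.2041) + (23.6531) + (-63.4898) + (31.2245) + (-11.6327) + (-0.7755) = -27.2245
Denominator Σ(x_t−x̄)² = 167.4286
r_1 = -27.2245 / 167.4286 = -0.163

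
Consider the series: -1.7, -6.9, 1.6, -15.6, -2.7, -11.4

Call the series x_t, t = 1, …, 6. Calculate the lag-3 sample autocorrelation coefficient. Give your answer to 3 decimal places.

-0.408

Mean x̄ = (-1.7 − 6.9 + 1.6 − 15.6 − 2.7 − 11.4)/6 = -6.1167
Deviations from mean: 4.4167, -0.7833, 7.7167, -9.4833, 3.4167, -5.2833
Σ(x_t−x̄)(x_{t+3}−x̄) = (-41.8847) + (-2.6764) + (-40.7697) = -85.3308
Denominator Σ(x_t−x̄)² = 209.1883
r_3 = -85.3308 / 209.1883 = -0.408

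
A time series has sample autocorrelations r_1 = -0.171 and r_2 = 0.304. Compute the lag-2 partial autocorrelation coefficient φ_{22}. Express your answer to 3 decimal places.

0.283

φ_{22} = (r_2 − r_1²) / (1 − r_1²)
r_1² = (-0.171)² = 0.029241
Numerator = 0.304 − 0.0292 = 0.2748; denominator = 1 − 0.0292 = 0.9708
φ_{22} = 0.2748 / 0.9708 = 0.283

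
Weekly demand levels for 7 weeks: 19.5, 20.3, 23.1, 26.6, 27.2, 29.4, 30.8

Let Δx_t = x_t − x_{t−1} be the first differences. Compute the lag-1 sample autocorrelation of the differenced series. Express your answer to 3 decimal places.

-0.325

First differences Δx: 0.8, 2.8, 3.5, 0.6, 2.2, 1.4
Mean of differences = 1.8833
Numerator Σ(Δx_t−Δx̄)(Δx_{t+1}−Δx̄) = -2.1453
Denominator Σ(Δx_t−Δx̄)² = 6.6083
r_1(Δx) = -2.1453 / 6.6083 = -0.325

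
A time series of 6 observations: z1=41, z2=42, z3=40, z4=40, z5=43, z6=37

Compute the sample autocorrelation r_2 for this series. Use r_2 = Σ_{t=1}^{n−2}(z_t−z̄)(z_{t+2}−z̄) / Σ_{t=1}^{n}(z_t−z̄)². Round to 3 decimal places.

Mean z̄ = (41 + 42 + 40 + 40 + 43 + 37)/6 = 40.5000
Deviations from mean: 0.5000, 1.5000, -0.5000, -0.5000, 2.5000, -3.5000
Numerator Σ_{t=1}^{4}(z_t−z̄)(z_{t+2}−z̄) = -0.5000
Denominator Σ(z_t−z̄)² = 21.5000
r_2 = -0.5000 / 21.5000 = -0.023

-0.023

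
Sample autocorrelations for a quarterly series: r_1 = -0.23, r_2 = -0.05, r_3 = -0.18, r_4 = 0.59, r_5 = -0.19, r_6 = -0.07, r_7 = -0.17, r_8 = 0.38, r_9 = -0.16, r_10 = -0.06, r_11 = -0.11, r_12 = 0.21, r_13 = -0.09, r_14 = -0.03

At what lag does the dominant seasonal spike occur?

The largest autocorrelation is r_4 = 0.59, with weaker echoes at lags 8 (0.38) and 12 (0.21); the remaining lags stay at or below -0.03.
The dominant spike at lag 4 indicates a seasonal period of 4.

4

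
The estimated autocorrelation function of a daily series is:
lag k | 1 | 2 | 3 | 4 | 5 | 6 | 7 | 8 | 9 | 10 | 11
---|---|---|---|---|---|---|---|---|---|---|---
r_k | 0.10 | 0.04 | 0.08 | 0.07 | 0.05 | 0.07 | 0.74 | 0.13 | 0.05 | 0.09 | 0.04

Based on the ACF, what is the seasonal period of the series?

7

The largest autocorrelation is r_7 = 0.74; the remaining lags stay at or below 0.13.
The dominant spike at lag 7 indicates a seasonal period of 7.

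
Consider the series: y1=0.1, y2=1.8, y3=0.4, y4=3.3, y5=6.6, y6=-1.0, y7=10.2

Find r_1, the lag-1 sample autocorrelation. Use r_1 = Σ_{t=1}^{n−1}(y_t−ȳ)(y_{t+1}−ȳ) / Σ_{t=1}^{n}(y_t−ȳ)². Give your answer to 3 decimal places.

-0.370

Mean ȳ = (0.1 + 1.8 + 0.4 + 3.3 + 6.6 − 1.0 + 10.2)/7 = 3.0571
Deviations from mean: -2.9571, -1.2571, -2.6571, 0.2429, 3.5429, -4.0571, 7.1429
Σ(y_t−ȳ)(y_{t+1}−ȳ) = (3.7176) + (3.3404) + (-0.6453) + (0.8604) + (-14.3739) + (-28.9796) = -36.0804
Denominator Σ(y_t−ȳ)² = 97.4771
r_1 = -36.0804 / 97.4771 = -0.370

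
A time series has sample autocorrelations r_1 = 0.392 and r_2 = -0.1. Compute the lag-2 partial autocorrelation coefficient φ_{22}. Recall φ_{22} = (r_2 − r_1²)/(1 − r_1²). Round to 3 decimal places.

φ_{22} = (r_2 − r_1²) / (1 − r_1²)
r_1² = (0.392)² = 0.153664
Numerator = -0.1 − 0.1537 = -0.2537; denominator = 1 − 0.1537 = 0.8463
φ_{22} = -0.2537 / 0.8463 = -0.300

-0.300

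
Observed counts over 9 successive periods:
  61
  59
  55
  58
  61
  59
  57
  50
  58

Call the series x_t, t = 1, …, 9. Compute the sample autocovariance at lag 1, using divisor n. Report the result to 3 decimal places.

Mean x̄ = (61 + 59 + 55 + 58 + 61 + 59 + 57 + 50 + 58)/9 = 57.5556
Σ_{t=1}^{8}(x_t−x̄)(x_{t+1}−x̄) = 6.6914
γ_1 = 6.6914 / 9 = 0.743

0.743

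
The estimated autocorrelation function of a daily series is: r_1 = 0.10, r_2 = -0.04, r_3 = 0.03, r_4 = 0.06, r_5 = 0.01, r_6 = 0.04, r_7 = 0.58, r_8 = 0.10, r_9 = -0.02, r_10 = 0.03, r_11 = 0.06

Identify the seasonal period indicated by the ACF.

7

The largest autocorrelation is r_7 = 0.58; the remaining lags stay at or below 0.10.
The dominant spike at lag 7 indicates a seasonal period of 7.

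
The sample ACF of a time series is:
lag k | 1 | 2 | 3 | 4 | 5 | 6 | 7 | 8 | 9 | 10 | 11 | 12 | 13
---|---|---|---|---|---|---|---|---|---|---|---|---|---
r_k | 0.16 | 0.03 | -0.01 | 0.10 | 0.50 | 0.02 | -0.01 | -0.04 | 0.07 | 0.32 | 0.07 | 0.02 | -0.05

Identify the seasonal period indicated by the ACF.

The largest autocorrelation is r_5 = 0.50, with a weaker echo at lag 10 (0.32); the remaining lags stay at or below 0.16.
The dominant spike at lag 5 indicates a seasonal period of 5.

5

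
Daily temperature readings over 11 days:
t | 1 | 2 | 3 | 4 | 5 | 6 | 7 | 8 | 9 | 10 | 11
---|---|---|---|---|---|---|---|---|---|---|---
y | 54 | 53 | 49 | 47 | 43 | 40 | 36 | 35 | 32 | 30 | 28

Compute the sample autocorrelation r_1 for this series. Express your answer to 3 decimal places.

Mean ȳ = (54 + 53 + 49 + 47 + 43 + 40 + 36 + 35 + 32 + 30 + 28)/11 = 40.6364
Numerator Σ_{t=1}^{10}(y_t−ȳ)(y_{t+1}−ȳ) = 639.4132
Denominator Σ(y_t−ȳ)² = 848.5455
r_1 = 639.4132 / 848.5455 = 0.754

0.754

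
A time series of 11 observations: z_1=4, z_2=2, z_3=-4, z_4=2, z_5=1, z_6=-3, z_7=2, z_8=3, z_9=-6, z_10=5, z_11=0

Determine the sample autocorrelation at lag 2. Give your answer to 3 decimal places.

-0.198

Mean z̄ = (4 + 2 − 4 + 2 + 1 − 3 + 2 + 3 − 6 + 5 + 0)/11 = 0.5455
Numerator Σ_{t=1}^{9}(z_t−z̄)(z_{t+2}−z̄) = -23.8678
Denominator Σ(z_t−z̄)² = 120.7273
r_2 = -23.8678 / 120.7273 = -0.198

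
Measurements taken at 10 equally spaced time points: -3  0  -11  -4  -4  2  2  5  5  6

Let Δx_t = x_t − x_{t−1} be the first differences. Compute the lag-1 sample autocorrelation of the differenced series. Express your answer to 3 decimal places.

-0.537

First differences Δx: 3, -11, 7, 0, 6, 0, 3, 0, 1
Mean of differences = 1.0000
Numerator Σ(Δx_t−Δx̄)(Δx_{t+1}−Δx̄) = -116.0000
Denominator Σ(Δx_t−Δx̄)² = 216.0000
r_1(Δx) = -116.0000 / 216.0000 = -0.537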